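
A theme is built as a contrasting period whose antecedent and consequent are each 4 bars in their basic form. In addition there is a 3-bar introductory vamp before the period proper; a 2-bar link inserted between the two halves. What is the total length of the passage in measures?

13 measures

Basic contrasting period: 4 + 4 = 8 bars.
8 (basic form) + 3 (introduction) + 2 (link) = 13.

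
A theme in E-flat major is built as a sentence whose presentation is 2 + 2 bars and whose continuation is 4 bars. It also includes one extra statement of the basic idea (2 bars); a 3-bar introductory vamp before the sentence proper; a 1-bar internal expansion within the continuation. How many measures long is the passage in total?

14 measures

Basic sentence: 2 + 2 + 4 = 8 bars.
8 (basic form) + 2 (extra statement) + 3 (introduction) + 1 (internal expansion) = 14.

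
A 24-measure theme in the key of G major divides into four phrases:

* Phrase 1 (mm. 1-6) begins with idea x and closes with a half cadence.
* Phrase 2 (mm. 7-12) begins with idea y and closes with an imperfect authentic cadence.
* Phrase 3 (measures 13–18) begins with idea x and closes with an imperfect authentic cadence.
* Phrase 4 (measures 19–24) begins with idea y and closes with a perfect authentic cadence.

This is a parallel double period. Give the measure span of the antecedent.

measures 1–12

In a double period the first pair of phrases (ending imperfect authentic cadence) is the large antecedent and the second pair (ending perfect authentic cadence) is the large consequent; the antecedent is measures 1–12.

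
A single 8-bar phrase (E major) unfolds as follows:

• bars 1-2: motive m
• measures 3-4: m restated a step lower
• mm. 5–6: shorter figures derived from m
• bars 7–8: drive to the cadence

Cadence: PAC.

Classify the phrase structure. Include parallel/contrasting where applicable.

Basic idea (measures 1-2) + its repetition (mm. 3–4) form the presentation; fragmentation and cadence (measures 5-8) form the continuation — the 8-bar whole is a sentence.

sentence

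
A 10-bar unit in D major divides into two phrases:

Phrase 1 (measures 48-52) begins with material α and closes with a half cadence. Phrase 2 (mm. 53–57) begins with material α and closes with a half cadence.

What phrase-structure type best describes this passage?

repeated phrase

Both phrases have the same opening (α) and the same cadence (half cadence): the second is a restatement, not a consequent, so this is a repeated phrase rather than a period.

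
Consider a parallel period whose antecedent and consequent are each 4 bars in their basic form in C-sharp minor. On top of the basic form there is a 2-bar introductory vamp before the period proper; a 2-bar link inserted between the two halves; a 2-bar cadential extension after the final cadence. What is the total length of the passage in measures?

Basic parallel period: 4 + 4 = 8 bars.
8 (basic form) + 2 (introduction) + 2 (link) + 2 (cadential extension) = 14.

14 measures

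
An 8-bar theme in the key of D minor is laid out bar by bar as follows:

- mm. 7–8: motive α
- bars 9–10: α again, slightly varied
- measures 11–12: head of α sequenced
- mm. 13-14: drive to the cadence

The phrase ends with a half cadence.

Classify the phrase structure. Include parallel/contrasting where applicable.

Basic idea (bars 7–8) + its repetition (bars 9–10) form the presentation; fragmentation and cadence (mm. 11–14) form the continuation — the 8-bar whole is a sentence.

sentence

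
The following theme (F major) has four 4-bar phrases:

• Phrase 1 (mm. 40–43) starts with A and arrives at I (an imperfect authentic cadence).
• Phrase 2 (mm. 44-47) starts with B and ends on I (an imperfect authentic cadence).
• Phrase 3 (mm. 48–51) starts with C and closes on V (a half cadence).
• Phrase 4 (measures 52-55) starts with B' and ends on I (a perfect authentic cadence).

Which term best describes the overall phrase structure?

contrasting double period

Four phrases in two halves: the first half (mm. 40–47) ends with an imperfect authentic cadence, the second (bars 48-55) with a perfect authentic cadence — a large antecedent–consequent pair, i.e. a double period.
Phrase 3 begins with different material from phrase 1, making it contrasting.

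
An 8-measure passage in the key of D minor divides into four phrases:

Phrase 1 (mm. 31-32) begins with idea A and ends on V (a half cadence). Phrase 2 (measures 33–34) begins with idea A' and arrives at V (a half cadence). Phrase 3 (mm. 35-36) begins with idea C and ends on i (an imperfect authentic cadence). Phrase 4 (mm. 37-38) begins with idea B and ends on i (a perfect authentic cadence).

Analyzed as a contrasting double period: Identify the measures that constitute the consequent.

measures 35–38

In a double period the four phrases pair into a large antecedent (phrases 1–2, ending half cadence) and a large consequent (phrases 3–4, ending perfect authentic cadence). The consequent spans bars 35–38.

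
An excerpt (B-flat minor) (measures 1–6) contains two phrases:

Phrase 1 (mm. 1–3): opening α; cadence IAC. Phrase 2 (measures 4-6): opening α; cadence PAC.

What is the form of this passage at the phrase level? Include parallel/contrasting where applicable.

parallel period

Phrase 1 ends with an imperfect authentic cadence (weaker) and phrase 2 with a perfect authentic cadence (stronger): antecedent + consequent = a period.
The two phrases open with the same material (α / α), so the period is parallel.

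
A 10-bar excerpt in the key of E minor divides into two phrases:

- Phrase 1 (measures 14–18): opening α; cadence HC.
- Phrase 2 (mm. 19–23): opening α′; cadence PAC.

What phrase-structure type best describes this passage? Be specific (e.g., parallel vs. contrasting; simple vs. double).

Phrase 1 ends with a half cadence (weaker) and phrase 2 with a perfect authentic cadence (stronger): antecedent + consequent = a period.
The two phrases open with the same material (α / α′), so the period is parallel.

parallel period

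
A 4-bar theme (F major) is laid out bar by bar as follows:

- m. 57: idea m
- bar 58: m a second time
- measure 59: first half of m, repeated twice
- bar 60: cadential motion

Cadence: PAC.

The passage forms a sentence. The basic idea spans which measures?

measures 57–57

The presentation of a sentence is the basic idea (m. 57) plus its repetition (measure 58); the basic idea is therefore m. 57.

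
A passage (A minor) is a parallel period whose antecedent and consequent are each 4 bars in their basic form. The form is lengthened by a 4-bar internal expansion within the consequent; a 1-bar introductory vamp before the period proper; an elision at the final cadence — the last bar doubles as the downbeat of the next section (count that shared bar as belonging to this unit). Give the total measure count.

13 measures

Basic parallel period: 4 + 4 = 8 bars.
8 (basic form) + 4 (internal expansion) + 1 (introduction) = 13.
The elision shares a bar with the next section but does not change this unit's count.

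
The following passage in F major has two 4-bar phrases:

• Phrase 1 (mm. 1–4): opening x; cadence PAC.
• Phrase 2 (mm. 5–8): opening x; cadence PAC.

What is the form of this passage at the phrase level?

repeated phrase

Both phrases have the same opening (x) and the same cadence (perfect authentic cadence): the second is a restatement, not a consequent, so this is a repeated phrase rather than a period.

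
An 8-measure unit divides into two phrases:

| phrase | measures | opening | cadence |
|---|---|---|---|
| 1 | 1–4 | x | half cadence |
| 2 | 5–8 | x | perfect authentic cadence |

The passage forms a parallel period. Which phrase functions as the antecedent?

phrase 1

The phrase ending with the weaker cadence (half cadence) is the antecedent; the one ending more conclusively (perfect authentic cadence) is the consequent. The antecedent is phrase 1.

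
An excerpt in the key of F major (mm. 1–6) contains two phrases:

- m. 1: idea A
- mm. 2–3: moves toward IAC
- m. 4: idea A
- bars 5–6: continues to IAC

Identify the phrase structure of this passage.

Both phrases have the same opening (A) and the same cadence (imperfect authentic cadence): the second is a restatement, not a consequent, so this is a repeated phrase rather than a period.

repeated phrase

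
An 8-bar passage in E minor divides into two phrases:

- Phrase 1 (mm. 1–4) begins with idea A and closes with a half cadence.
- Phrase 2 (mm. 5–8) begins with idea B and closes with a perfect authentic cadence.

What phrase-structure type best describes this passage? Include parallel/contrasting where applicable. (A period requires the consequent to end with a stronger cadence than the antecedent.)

Phrase 1 ends with a half cadence (weaker) and phrase 2 with a perfect authentic cadence (stronger): antecedent + consequent = a period.
The two phrases open with different material (A / B), so the period is contrasting.

contrasting period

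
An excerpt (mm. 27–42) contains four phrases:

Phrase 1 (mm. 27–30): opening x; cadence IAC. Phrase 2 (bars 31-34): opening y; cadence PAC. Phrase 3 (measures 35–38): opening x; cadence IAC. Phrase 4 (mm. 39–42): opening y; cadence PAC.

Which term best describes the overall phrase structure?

The cadence pattern IAC–PAC–IAC–PAC is weak–strong twice, and phrases 3–4 restate phrases 1–2: a period heard twice, not a double period (which would end weakly at phrase 2).

repeated period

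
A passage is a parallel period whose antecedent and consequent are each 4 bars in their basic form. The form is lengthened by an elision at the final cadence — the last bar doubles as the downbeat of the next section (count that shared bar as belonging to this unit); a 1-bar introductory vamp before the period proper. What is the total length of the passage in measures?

Basic parallel period: 4 + 4 = 8 bars.
8 (basic form) + 1 (introduction) = 9.
The elision shares a bar with the next section but does not change this unit's count.

9 measures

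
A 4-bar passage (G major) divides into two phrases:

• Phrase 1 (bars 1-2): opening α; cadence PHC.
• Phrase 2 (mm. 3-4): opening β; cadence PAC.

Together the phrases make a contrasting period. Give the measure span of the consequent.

The phrase ending with the weaker cadence (Phrygian half cadence) is the antecedent; the one ending more conclusively (perfect authentic cadence) is the consequent. The consequent is measures 3–4.

measures 3–4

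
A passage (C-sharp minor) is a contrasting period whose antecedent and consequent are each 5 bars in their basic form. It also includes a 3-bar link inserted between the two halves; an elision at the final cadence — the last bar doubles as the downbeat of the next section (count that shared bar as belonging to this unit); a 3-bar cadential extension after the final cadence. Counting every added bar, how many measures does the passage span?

16 measures

Basic contrasting period: 5 + 5 = 10 bars.
10 (basic form) + 3 (link) + 3 (cadential extension) = 16.
The elision shares a bar with the next section but does not change this unit's count.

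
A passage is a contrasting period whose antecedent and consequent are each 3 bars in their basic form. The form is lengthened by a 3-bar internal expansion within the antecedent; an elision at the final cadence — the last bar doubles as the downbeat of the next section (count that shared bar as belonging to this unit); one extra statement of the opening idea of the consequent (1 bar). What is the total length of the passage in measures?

10 measures

Basic contrasting period: 3 + 3 = 6 bars.
6 (basic form) + 3 (internal expansion) + 1 (extra statement) = 10.
The elision shares a bar with the next section but does not change this unit's count.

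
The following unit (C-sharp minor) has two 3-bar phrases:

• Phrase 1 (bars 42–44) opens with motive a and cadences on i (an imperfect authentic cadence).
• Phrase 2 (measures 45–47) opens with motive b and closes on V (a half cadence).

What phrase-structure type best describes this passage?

The second phrase closes with a half cadence, which is not stronger than the first phrase's imperfect authentic cadence; without a weak→strong cadential pair there is no antecedent–consequent relationship, so this is a phrase group rather than a period.

phrase group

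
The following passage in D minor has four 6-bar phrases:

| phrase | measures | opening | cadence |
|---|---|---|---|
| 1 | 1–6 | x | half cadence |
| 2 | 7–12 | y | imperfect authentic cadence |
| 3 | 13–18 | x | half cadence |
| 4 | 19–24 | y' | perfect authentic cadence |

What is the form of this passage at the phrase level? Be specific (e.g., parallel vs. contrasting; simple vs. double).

Four phrases in two halves: the first half (mm. 1–12) ends with an imperfect authentic cadence, the second (measures 13–24) with a perfect authentic cadence — a large antecedent–consequent pair, i.e. a double period.
Phrase 3 begins with the same material as phrase 1, making it parallel.

parallel double period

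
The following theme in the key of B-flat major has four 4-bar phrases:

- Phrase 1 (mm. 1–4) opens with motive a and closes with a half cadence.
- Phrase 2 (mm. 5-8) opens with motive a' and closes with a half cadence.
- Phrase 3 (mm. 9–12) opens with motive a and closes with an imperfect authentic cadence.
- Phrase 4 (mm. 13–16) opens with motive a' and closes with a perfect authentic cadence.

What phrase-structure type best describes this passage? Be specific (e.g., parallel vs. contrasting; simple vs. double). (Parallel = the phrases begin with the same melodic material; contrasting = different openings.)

Four phrases in two halves: the first half (measures 1–8) ends with a half cadence, the second (mm. 9-16) with a perfect authentic cadence — a large antecedent–consequent pair, i.e. a double period.
Phrase 3 begins with the same material as phrase 1, making it parallel.

parallel double period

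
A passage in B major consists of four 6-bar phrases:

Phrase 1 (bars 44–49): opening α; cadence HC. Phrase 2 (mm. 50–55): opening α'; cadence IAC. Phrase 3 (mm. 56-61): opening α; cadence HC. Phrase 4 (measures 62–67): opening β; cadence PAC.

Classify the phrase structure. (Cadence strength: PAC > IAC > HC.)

Four phrases in two halves: the first half (measures 44–55) ends with an imperfect authentic cadence, the second (mm. 56-67) with a perfect authentic cadence — a large antecedent–consequent pair, i.e. a double period.
Phrase 3 begins with the same material as phrase 1, making it parallel.

parallel double period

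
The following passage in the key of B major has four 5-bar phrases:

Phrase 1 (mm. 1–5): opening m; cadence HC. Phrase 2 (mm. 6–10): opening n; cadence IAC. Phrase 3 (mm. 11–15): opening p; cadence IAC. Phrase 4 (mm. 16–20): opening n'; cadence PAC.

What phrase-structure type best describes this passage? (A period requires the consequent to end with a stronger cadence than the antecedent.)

contrasting double period

Four phrases in two halves: the first half (mm. 1–10) ends with an imperfect authentic cadence, the second (bars 11-20) with a perfect authentic cadence — a large antecedent–consequent pair, i.e. a double period.
Phrase 3 begins with different material from phrase 1, making it contrasting.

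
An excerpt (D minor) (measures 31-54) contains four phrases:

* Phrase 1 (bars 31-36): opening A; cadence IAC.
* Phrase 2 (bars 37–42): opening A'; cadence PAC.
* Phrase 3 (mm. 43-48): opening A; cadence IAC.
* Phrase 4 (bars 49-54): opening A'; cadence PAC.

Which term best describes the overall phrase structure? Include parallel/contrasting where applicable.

The cadence pattern IAC–PAC–IAC–PAC is weak–strong twice, and phrases 3–4 restate phrases 1–2: a period heard twice, not a double period (which would end weakly at phrase 2).

repeated period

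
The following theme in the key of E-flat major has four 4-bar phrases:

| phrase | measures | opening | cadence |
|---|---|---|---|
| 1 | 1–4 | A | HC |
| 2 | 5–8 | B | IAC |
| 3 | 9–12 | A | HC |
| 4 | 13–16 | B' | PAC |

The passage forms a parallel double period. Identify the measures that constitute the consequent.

In a double period the four phrases pair into a large antecedent (phrases 1–2, ending imperfect authentic cadence) and a large consequent (phrases 3–4, ending perfect authentic cadence). The consequent spans bars 9–16.

measures 9–16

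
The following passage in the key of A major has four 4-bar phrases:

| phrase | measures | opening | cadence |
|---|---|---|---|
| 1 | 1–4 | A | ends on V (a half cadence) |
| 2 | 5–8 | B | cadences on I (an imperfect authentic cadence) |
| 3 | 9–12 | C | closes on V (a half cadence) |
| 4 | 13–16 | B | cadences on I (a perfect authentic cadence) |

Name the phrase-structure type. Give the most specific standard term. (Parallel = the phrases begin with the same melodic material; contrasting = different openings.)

Four phrases in two halves: the first half (mm. 1-8) ends with an imperfect authentic cadence, the second (mm. 9-16) with a perfect authentic cadence — a large antecedent–consequent pair, i.e. a double period.
Phrase 3 begins with different material from phrase 1, making it contrasting.

contrasting double period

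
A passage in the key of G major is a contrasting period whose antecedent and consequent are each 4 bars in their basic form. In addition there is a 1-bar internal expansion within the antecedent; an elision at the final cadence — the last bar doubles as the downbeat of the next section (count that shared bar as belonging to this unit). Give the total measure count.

9 measures

Basic contrasting period: 4 + 4 = 8 bars.
8 (basic form) + 1 (internal expansion) = 9.
The elision shares a bar with the next section but does not change this unit's count.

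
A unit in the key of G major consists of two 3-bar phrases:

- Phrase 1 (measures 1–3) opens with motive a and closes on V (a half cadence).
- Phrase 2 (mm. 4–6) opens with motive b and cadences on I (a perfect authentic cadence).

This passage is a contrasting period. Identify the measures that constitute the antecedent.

The antecedent is the phrase ending with the weaker cadence (half cadence, phrase 1) and the consequent the one ending more conclusively (perfect authentic cadence, phrase 2); the antecedent is mm. 1–3.

measures 1–3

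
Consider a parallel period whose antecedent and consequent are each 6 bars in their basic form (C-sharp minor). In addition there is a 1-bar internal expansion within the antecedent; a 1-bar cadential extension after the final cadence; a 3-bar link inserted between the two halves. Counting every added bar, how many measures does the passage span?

17 measures

Basic parallel period: 6 + 6 = 12 bars.
12 (basic form) + 1 (internal expansion) + 1 (cadential extension) + 3 (link) = 17.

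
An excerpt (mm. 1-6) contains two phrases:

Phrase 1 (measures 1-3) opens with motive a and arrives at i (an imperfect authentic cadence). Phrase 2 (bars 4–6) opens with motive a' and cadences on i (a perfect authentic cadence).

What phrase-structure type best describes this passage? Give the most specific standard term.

Phrase 1 ends with an imperfect authentic cadence (weaker) and phrase 2 with a perfect authentic cadence (stronger): antecedent + consequent = a period.
The two phrases open with the same material (a / a'), so the period is parallel.

parallel period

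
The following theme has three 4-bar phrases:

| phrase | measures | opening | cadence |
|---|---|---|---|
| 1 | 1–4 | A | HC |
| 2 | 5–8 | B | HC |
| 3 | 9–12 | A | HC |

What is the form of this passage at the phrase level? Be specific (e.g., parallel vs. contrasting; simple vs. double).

The final phrase closes with a half cadence, which is not stronger than the preceding half cadence; the 3 phrases lack an overall antecedent–consequent design and so form a phrase group.

phrase group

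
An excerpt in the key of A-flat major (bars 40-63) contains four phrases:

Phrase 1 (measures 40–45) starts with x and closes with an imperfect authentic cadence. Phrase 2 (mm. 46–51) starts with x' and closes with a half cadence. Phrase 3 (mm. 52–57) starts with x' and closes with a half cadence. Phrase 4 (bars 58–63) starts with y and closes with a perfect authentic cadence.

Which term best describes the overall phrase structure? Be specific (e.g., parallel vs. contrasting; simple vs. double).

parallel double period

Four phrases in two halves: the first half (measures 40–51) ends with a half cadence, the second (mm. 52-63) with a perfect authentic cadence — a large antecedent–consequent pair, i.e. a double period.
Phrase 3 begins with the same material as phrase 1, making it parallel.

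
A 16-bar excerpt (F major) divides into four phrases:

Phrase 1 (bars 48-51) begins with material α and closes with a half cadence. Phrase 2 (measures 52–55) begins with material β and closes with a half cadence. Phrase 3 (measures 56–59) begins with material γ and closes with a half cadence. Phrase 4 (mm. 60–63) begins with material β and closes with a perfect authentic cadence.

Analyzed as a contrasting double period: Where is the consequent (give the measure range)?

In a double period the four phrases pair into a large antecedent (phrases 1–2, ending half cadence) and a large consequent (phrases 3–4, ending perfect authentic cadence). The consequent spans mm. 56–63.

measures 56–63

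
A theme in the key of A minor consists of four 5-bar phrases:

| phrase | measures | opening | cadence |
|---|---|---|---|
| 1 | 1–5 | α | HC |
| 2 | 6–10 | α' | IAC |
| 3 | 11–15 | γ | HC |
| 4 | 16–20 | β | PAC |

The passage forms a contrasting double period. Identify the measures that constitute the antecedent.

In a double period the four phrases pair into a large antecedent (phrases 1–2, ending imperfect authentic cadence) and a large consequent (phrases 3–4, ending perfect authentic cadence). The antecedent spans bars 1-10.

measures 1–10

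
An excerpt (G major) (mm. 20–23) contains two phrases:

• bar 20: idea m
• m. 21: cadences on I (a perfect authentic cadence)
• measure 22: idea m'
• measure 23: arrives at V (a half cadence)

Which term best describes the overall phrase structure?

The second phrase closes with a half cadence, which is not stronger than the first phrase's perfect authentic cadence; without a weak→strong cadential pair there is no antecedent–consequent relationship, so this is a phrase group rather than a period.

phrase group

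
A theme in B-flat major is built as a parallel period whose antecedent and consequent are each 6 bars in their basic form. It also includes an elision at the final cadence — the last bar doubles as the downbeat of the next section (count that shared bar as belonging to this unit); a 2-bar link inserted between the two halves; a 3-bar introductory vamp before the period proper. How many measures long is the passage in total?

Basic parallel period: 6 + 6 = 12 bars.
12 (basic form) + 2 (link) + 3 (introduction) = 17.
The elision shares a bar with the next section but does not change this unit's count.

17 measures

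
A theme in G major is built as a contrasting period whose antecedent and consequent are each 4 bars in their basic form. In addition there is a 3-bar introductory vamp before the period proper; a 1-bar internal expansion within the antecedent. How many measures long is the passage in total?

12 measures

Basic contrasting period: 4 + 4 = 8 bars.
8 (basic form) + 3 (introduction) + 1 (internal expansion) = 12.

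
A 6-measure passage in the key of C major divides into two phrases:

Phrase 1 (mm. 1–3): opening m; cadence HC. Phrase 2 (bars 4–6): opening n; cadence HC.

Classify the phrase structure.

The second phrase closes with a half cadence, which is not stronger than the first phrase's half cadence; without a weak→strong cadential pair there is no antecedent–consequent relationship, so this is a phrase group rather than a period.

phrase group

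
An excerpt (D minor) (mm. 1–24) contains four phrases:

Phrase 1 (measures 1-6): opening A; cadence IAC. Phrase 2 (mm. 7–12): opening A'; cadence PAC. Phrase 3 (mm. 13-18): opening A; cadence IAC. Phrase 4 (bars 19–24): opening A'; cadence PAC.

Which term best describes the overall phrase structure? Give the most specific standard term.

repeated period

The cadence pattern IAC–PAC–IAC–PAC is weak–strong twice, and phrases 3–4 restate phrases 1–2: a period heard twice, not a double period (which would end weakly at phrase 2).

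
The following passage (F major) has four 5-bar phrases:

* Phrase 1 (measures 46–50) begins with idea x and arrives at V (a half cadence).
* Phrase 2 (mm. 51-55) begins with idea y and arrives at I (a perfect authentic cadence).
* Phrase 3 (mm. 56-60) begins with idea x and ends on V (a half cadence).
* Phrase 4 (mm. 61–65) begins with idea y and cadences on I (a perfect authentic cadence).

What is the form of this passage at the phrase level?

The cadence pattern HC–PAC–HC–PAC is weak–strong twice, and phrases 3–4 restate phrases 1–2: a period heard twice, not a double period (which would end weakly at phrase 2).

repeated period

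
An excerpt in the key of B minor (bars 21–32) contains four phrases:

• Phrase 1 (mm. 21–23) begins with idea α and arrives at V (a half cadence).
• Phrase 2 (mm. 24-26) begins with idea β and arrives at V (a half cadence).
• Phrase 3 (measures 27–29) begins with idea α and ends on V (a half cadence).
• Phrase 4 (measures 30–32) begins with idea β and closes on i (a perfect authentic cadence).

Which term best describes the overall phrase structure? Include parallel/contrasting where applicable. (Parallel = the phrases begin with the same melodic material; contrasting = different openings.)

parallel double period

Four phrases in two halves: the first half (mm. 21–26) ends with a half cadence, the second (mm. 27–32) with a perfect authentic cadence — a large antecedent–consequent pair, i.e. a double period.
Phrase 3 begins with the same material as phrase 1, making it parallel.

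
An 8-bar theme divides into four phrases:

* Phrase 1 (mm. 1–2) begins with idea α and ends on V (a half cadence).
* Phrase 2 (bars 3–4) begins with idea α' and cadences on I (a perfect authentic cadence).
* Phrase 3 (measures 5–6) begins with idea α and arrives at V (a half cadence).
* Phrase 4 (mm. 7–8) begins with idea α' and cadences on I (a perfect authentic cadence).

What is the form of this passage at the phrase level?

repeated period

The cadence pattern HC–PAC–HC–PAC is weak–strong twice, and phrases 3–4 restate phrases 1–2: a period heard twice, not a double period (which would end weakly at phrase 2).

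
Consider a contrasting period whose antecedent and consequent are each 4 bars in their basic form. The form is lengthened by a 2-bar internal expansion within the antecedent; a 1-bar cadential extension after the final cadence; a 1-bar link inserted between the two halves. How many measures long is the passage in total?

12 measures

Basic contrasting period: 4 + 4 = 8 bars.
8 (basic form) + 2 (internal expansion) + 1 (cadential extension) + 1 (link) = 12.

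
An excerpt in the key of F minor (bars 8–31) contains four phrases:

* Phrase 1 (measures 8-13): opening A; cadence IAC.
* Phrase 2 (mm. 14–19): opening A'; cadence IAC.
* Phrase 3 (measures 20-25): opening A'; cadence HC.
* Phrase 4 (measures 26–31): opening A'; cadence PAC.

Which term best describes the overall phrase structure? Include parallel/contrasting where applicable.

Four phrases in two halves: the first half (measures 8-19) ends with an imperfect authentic cadence, the second (measures 20–31) with a perfect authentic cadence — a large antecedent–consequent pair, i.e. a double period.
Phrase 3 begins with the same material as phrase 1, making it parallel.

parallel double period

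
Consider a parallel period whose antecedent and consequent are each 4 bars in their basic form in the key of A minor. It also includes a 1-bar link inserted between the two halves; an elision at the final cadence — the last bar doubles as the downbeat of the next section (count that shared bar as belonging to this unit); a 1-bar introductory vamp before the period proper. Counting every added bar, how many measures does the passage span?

10 measures

Basic parallel period: 4 + 4 = 8 bars.
8 (basic form) + 1 (link) + 1 (introduction) = 10.
The elision shares a bar with the next section but does not change this unit's count.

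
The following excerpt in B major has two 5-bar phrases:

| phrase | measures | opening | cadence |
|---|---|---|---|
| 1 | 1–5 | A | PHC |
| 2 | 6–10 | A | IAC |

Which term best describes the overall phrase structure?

parallel period

Phrase 1 ends with a Phrygian half cadence (weaker) and phrase 2 with an imperfect authentic cadence (stronger): antecedent + consequent = a period.
The two phrases open with the same material (A / A), so the period is parallel.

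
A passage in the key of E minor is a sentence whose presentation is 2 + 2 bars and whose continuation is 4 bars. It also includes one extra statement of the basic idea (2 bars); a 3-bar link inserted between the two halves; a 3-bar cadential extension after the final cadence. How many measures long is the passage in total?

16 measures

Basic sentence: 2 + 2 + 4 = 8 bars.
8 (basic form) + 2 (extra statement) + 3 (link) + 3 (cadential extension) = 16.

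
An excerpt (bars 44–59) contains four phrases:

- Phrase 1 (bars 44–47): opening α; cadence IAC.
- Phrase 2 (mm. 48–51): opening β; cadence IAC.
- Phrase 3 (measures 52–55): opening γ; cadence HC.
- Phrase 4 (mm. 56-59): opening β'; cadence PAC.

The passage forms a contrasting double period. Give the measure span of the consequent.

In a double period the four phrases pair into a large antecedent (phrases 1–2, ending imperfect authentic cadence) and a large consequent (phrases 3–4, ending perfect authentic cadence). The consequent spans bars 52–59.

measures 52–59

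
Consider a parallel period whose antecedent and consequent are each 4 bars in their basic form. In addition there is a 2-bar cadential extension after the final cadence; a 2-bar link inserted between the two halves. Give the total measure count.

Basic parallel period: 4 + 4 = 8 bars.
8 (basic form) + 2 (cadential extension) + 2 (link) = 12.

12 measures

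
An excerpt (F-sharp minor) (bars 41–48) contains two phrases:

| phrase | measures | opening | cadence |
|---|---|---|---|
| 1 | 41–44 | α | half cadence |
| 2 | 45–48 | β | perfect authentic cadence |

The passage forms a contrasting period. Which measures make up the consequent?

measures 45–48

The phrase ending with the weaker cadence (half cadence) is the antecedent; the one ending more conclusively (perfect authentic cadence) is the consequent. The consequent is measures 45–48.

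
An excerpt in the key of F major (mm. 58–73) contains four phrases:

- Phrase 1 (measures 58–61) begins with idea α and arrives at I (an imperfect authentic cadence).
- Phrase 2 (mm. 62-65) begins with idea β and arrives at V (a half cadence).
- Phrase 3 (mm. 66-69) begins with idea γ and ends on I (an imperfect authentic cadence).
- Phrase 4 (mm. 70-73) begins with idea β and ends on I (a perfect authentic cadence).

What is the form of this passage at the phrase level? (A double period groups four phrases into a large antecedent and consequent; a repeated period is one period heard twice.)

Four phrases in two halves: the first half (bars 58–65) ends with a half cadence, the second (mm. 66–73) with a perfect authentic cadence — a large antecedent–consequent pair, i.e. a double period.
Phrase 3 begins with different material from phrase 1, making it contrasting.

contrasting double period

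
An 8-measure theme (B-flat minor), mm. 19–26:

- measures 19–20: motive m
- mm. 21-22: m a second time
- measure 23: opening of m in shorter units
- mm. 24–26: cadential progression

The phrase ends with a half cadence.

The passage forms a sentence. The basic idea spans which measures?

The presentation of a sentence is the basic idea (bars 19–20) plus its repetition (mm. 21–22); the basic idea is therefore mm. 19–20.

measures 19–20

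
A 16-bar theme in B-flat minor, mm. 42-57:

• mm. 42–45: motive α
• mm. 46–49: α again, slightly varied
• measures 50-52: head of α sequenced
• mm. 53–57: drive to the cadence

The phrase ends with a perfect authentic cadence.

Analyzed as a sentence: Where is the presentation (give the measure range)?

The presentation of a sentence is the basic idea (measures 42-45) plus its repetition (mm. 46–49); the presentation is therefore measures 42-49.

measures 42–49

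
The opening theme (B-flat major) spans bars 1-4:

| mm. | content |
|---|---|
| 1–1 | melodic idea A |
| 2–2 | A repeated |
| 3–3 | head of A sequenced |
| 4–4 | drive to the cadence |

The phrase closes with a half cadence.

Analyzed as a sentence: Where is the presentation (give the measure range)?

measures 1–2

The presentation of a sentence is the basic idea (m. 1) plus its repetition (m. 2); the presentation is therefore measures 1-2.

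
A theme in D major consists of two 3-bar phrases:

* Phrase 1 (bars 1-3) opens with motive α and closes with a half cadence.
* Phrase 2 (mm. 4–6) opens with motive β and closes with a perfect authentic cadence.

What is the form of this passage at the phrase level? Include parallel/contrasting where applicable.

Phrase 1 ends with a half cadence (weaker) and phrase 2 with a perfect authentic cadence (stronger): antecedent + consequent = a period.
The two phrases open with different material (α / β), so the period is contrasting.

contrasting period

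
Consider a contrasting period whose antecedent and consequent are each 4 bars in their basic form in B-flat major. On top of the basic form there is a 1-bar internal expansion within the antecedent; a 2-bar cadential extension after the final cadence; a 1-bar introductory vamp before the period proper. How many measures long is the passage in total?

Basic contrasting period: 4 + 4 = 8 bars.
8 (basic form) + 1 (internal expansion) + 2 (cadential extension) + 1 (introduction) = 12.

12 measures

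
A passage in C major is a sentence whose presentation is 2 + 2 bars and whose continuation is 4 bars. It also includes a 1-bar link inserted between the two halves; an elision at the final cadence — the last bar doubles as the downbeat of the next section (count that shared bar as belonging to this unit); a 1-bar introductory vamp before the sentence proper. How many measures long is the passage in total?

10 measures

Basic sentence: 2 + 2 + 4 = 8 bars.
8 (basic form) + 1 (link) + 1 (introduction) = 10.
The elision shares a bar with the next section but does not change this unit's count.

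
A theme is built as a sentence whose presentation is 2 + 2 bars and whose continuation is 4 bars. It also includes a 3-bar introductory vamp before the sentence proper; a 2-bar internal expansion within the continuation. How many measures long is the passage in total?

13 measures

Basic sentence: 2 + 2 + 4 = 8 bars.
8 (basic form) + 3 (introduction) + 2 (internal expansion) = 13.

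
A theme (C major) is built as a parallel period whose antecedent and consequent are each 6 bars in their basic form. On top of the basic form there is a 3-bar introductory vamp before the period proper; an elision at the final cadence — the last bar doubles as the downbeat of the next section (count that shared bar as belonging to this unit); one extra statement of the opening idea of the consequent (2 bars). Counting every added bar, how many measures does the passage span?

17 measures

Basic parallel period: 6 + 6 = 12 bars.
12 (basic form) + 3 (introduction) + 2 (extra statement) = 17.
The elision shares a bar with the next section but does not change this unit's count.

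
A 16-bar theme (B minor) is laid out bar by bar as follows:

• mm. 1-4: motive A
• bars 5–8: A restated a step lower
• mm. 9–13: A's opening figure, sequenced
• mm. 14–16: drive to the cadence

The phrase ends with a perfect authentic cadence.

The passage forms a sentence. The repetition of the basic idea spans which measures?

measures 5–8

The presentation of a sentence is the basic idea (mm. 1–4) plus its repetition (bars 5–8); the repetition of the basic idea is therefore measures 5–8.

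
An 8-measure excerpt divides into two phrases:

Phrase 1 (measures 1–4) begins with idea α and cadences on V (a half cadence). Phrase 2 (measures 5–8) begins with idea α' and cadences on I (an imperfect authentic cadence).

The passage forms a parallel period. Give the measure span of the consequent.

measures 5–8

The antecedent is the phrase ending with the weaker cadence (half cadence, phrase 1) and the consequent the one ending more conclusively (imperfect authentic cadence, phrase 2); the consequent is bars 5-8.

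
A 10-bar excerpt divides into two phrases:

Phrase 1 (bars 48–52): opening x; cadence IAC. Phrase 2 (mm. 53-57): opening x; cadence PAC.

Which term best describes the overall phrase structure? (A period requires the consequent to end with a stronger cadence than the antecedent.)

Phrase 1 ends with an imperfect authentic cadence (weaker) and phrase 2 with a perfect authentic cadence (stronger): antecedent + consequent = a period.
The two phrases open with the same material (x / x), so the period is parallel.

parallel period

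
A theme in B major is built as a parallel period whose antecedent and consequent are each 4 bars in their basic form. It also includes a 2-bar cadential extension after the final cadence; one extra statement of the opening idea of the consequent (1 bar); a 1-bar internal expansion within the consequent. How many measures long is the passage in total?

Basic parallel period: 4 + 4 = 8 bars.
8 (basic form) + 2 (cadential extension) + 1 (extra statement) + 1 (internal expansion) = 12.

12 measures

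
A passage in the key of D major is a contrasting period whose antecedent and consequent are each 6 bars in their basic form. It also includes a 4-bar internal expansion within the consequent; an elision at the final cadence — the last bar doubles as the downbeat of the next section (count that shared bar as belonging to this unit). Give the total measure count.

Basic contrasting period: 6 + 6 = 12 bars.
12 (basic form) + 4 (internal expansion) = 16.
The elision shares a bar with the next section but does not change this unit's count.

16 measures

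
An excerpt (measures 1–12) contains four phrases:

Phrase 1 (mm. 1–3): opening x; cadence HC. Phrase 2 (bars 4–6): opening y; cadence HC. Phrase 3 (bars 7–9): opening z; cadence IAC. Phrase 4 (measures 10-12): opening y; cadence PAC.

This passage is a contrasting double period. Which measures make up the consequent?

measures 7–12

In a double period the four phrases pair into a large antecedent (phrases 1–2, ending half cadence) and a large consequent (phrases 3–4, ending perfect authentic cadence). The consequent spans mm. 7–12.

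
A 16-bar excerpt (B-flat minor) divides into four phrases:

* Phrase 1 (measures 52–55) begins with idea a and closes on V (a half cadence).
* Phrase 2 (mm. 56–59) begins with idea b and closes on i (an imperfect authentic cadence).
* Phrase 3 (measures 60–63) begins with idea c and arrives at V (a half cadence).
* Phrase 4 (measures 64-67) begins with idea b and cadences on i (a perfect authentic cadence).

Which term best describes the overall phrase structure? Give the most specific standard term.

Four phrases in two halves: the first half (measures 52–59) ends with an imperfect authentic cadence, the second (bars 60–67) with a perfect authentic cadence — a large antecedent–consequent pair, i.e. a double period.
Phrase 3 begins with different material from phrase 1, making it contrasting.

contrasting double period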